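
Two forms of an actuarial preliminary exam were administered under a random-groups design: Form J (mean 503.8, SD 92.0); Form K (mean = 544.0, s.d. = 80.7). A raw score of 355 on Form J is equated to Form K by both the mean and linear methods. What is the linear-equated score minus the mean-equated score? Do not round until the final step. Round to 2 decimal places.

Mean-equated: 355 + (544.0 − 503.8) = 395.20
Linear-equated: (80.7/92.0)(355 − 503.8) + 544.0 = 413.477
Difference = 413.477 − 395.20 = 18.28

18.28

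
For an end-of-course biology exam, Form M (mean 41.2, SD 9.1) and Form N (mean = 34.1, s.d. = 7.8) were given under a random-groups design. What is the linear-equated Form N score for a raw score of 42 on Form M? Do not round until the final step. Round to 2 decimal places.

34.79

Linear equating: y = (SD_Y/SD_X)(x − M_X) + M_Y
y = (7.8/9.1)(42 − 41.2) + 34.1
y = 0.857143 × 0.8 + 34.1 = 0.6857 + 34.1 = 34.79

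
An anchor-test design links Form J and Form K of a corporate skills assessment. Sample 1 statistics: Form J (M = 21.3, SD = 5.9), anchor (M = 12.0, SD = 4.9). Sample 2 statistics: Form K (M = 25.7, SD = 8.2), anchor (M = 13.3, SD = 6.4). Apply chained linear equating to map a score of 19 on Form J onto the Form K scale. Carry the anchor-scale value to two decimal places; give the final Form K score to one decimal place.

Form J → anchor (Sample 1): v = (4.9/5.9)(19 − 21.3) + 12.0 = 10.09
anchor → Form K (Sample 2): y = (8.2/6.4)(10.09 − 13.3) + 25.7 = 21.6

21.6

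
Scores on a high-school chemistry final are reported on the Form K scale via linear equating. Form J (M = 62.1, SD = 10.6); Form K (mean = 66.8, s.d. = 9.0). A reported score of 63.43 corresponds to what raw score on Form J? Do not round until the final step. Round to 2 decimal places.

58.13

Invert y = (SD_Y/SD_X)(x − M_X) + M_Y:
x = (SD_X/SD_Y)(y − M_Y) + M_X = (10.6/9.0)(63.43 − 66.8) + 62.1
x = 1.177778 × -3.370 + 62.1 = 58.13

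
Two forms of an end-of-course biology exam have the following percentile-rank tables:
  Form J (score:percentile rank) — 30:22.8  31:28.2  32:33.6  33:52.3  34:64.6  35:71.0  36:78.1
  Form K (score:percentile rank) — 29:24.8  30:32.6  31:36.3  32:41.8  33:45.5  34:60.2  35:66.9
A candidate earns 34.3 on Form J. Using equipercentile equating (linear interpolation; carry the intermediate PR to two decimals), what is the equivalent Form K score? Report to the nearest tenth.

34.9

PR of 34.3 on Form J: 64.6 + (34.3 − 34)/(35 − 34) × (71.0 − 64.6) = 66.52
On Form K, PR 66.52 falls between score 34 (PR 60.2) and 35 (PR 66.9).
Interpolate: 34 + (66.52 − 60.2)/(66.9 − 60.2) × (35 − 34) = 34.9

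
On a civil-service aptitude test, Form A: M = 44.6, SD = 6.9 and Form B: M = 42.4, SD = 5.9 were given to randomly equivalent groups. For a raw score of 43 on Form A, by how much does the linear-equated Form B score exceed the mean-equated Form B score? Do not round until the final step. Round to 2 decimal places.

0.23

Mean-equated: 43 + (42.4 − 44.6) = 40.80
Linear-equated: (5.9/6.9)(43 − 44.6) + 42.4 = 41.032
Difference = 41.032 − 40.80 = 0.23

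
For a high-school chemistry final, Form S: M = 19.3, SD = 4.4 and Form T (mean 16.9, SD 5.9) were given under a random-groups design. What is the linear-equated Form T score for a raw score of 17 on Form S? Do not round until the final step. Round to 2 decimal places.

Linear equating: y = (SD_Y/SD_X)(x − M_X) + M_Y
y = (5.9/4.4)(17 − 19.3) + 16.9
y = 1.340909 × -2.3 + 16.9 = -3.0841 + 16.9 = 13.82

13.82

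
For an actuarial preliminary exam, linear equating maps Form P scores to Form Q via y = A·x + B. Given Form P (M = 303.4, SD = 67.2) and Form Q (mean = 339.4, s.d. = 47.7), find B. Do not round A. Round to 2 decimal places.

A = SD_Y / SD_X = 47.7 / 67.2 = 0.709821
B = M_Y − A·M_X = 339.4 − 0.709821 × 303.4 = 124.04

124.04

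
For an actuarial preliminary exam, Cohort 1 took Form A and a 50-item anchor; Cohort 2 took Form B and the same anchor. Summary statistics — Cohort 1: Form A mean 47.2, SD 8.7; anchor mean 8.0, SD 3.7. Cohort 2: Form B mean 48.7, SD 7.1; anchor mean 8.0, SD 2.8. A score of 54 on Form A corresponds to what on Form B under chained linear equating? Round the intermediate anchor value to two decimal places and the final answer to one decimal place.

Form A → anchor (Cohort 1): v = (3.7/8.7)(54 − 47.2) + 8.0 = 10.89
anchor → Form B (Cohort 2): y = (7.1/2.8)(10.89 − 8.0) + 48.7 = 56.0

56.0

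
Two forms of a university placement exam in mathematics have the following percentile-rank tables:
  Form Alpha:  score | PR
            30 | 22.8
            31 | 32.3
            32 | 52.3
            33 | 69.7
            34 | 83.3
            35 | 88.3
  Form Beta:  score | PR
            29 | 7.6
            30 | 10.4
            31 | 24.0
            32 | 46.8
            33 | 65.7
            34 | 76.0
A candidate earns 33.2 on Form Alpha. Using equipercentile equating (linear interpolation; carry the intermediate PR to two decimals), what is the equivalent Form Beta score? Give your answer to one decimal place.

PR of 33.2 on Form Alpha: 69.7 + (33.2 − 33)/(34 − 33) × (83.3 − 69.7) = 72.42
On Form Beta, PR 72.42 falls between score 33 (PR 65.7) and 34 (PR 76.0).
Interpolate: 33 + (72.42 − 65.7)/(76.0 − 65.7) × (34 − 33) = 33.7

33.7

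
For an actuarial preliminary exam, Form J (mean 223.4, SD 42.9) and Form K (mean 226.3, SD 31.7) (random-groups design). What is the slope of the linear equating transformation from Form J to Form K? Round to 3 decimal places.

0.739

A = SD_Y / SD_X = 31.7 / 42.9 = 0.739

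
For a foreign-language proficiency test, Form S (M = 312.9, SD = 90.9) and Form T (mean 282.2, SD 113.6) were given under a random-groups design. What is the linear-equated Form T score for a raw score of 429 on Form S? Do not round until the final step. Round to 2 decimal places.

Linear equating: y = (SD_Y/SD_X)(x − M_X) + M_Y
y = (113.6/90.9)(429 − 312.9) + 282.2
y = 1.249725 × 116.1 + 282.2 = 145.0931 + 282.2 = 427.29

427.29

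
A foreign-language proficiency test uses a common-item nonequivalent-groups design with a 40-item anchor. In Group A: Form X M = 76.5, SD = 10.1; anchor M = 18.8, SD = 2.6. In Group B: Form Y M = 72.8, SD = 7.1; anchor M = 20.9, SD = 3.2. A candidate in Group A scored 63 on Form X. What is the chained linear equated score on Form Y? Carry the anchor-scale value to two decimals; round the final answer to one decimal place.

60.4

Form X → anchor (Group A): v = (2.6/10.1)(63 − 76.5) + 18.8 = 15.32
anchor → Form Y (Group B): y = (7.1/3.2)(15.32 − 20.9) + 72.8 = 60.4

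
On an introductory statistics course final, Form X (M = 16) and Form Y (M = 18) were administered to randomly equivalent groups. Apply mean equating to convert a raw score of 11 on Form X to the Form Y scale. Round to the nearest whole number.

Mean equating: y = x + (M_Y − M_X) = 11 + (18 − 16) = 13

13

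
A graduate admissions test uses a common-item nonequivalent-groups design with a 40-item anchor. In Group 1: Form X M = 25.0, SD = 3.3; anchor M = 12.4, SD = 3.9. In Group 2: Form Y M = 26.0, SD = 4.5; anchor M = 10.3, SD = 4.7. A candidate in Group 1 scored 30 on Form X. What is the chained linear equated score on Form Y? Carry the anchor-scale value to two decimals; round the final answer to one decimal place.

33.7

Form X → anchor (Group 1): v = (3.9/3.3)(30 − 25.0) + 12.4 = 18.31
anchor → Form Y (Group 2): y = (4.5/4.7)(18.31 − 10.3) + 26.0 = 33.7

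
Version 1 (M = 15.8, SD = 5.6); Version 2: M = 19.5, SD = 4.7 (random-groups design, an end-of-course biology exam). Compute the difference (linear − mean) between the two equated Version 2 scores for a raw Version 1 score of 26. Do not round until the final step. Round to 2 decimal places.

Mean-equated: 26 + (19.5 − 15.8) = 29.70
Linear-equated: (4.7/5.6)(26 − 15.8) + 19.5 = 28.061
Difference = 28.061 − 29.70 = -1.64

-1.64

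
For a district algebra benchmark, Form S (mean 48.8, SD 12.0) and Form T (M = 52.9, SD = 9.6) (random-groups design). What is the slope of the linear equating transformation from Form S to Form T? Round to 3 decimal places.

A = SD_Y / SD_X = 9.6 / 12.0 = 0.800

0.800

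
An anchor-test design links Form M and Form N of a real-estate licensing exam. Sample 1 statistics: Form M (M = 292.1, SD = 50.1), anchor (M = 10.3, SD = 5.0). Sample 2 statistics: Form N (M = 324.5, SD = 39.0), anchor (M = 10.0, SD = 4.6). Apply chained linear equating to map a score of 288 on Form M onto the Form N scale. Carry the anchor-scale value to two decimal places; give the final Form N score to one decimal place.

Form M → anchor (Sample 1): v = (5.0/50.1)(288 − 292.1) + 10.3 = 9.89
anchor → Form N (Sample 2): y = (39.0/4.6)(9.89 − 10.0) + 324.5 = 323.6

323.6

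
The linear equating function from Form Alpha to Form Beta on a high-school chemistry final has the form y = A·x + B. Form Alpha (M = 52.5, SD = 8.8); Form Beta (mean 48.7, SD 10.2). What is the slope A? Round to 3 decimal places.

1.159

A = SD_Y / SD_X = 10.2 / 8.8 = 1.159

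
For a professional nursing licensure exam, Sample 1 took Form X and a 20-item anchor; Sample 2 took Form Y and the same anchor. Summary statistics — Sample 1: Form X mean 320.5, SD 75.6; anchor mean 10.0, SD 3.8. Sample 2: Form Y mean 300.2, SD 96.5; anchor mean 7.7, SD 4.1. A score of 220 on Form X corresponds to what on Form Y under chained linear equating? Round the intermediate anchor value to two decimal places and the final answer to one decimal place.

Form X → anchor (Sample 1): v = (3.8/75.6)(220 − 320.5) + 10.0 = 4.95
anchor → Form Y (Sample 2): y = (96.5/4.1)(4.95 − 7.7) + 300.2 = 235.5

235.5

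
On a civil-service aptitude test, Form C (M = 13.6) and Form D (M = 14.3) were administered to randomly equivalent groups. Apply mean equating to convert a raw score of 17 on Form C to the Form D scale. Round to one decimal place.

17.7

Mean equating: y = x + (M_Y − M_X) = 17 + (14.3 − 13.6) = 17.7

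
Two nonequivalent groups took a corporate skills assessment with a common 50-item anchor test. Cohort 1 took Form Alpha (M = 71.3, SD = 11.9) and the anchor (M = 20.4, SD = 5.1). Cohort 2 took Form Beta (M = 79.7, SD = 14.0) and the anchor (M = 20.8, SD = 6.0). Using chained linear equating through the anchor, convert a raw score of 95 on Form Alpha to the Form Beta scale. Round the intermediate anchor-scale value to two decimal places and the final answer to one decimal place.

Form Alpha → anchor (Cohort 1): v = (5.1/11.9)(95 − 71.3) + 20.4 = 30.56
anchor → Form Beta (Cohort 2): y = (14.0/6.0)(30.56 − 20.8) + 79.7 = 102.5

102.5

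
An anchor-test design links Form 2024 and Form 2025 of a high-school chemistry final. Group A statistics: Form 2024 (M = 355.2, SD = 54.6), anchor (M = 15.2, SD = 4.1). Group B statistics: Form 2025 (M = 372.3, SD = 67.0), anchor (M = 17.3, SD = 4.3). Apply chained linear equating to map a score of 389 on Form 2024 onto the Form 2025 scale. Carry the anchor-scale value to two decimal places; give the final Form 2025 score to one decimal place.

Form 2024 → anchor (Group A): v = (4.1/54.6)(389 − 355.2) + 15.2 = 17.74
anchor → Form 2025 (Group B): y = (67.0/4.3)(17.74 − 17.3) + 372.3 = 379.2

379.2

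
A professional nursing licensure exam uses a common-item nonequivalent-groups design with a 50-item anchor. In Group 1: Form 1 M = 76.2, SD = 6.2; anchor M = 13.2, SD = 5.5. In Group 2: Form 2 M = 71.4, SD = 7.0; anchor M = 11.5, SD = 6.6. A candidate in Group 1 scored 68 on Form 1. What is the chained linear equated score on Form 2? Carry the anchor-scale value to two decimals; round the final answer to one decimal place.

65.5

Form 1 → anchor (Group 1): v = (5.5/6.2)(68 − 76.2) + 13.2 = 5.93
anchor → Form 2 (Group 2): y = (7.0/6.6)(5.93 − 11.5) + 71.4 = 65.5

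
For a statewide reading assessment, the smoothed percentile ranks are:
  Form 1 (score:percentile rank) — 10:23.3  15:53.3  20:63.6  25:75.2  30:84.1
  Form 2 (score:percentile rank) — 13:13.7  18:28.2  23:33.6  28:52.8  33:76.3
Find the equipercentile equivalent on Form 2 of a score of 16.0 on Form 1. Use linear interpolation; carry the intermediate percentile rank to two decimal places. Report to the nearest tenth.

28.5

PR of 16.0 on Form 1: 53.3 + (16.0 − 15)/(20 − 15) × (63.6 − 53.3) = 55.36
On Form 2, PR 55.36 falls between score 28 (PR 52.8) and 33 (PR 76.3).
Interpolate: 28 + (55.36 − 52.8)/(76.3 − 52.8) × (33 − 28) = 28.5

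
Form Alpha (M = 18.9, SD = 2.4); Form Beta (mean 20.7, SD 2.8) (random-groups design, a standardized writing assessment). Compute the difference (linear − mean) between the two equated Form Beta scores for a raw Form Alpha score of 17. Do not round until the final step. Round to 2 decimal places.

-0.32

Mean-equated: 17 + (20.7 − 18.9) = 18.80
Linear-equated: (2.8/2.4)(17 − 18.9) + 20.7 = 18.483
Difference = 18.483 − 18.80 = -0.32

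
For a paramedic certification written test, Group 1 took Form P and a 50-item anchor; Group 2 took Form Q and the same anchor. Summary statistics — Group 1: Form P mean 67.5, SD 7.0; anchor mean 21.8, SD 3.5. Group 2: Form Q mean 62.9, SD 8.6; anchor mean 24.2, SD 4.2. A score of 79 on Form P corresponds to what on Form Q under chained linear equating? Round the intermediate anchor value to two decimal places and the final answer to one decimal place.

69.8

Form P → anchor (Group 1): v = (3.5/7.0)(79 − 67.5) + 21.8 = 27.55
anchor → Form Q (Group 2): y = (8.6/4.2)(27.55 − 24.2) + 62.9 = 69.8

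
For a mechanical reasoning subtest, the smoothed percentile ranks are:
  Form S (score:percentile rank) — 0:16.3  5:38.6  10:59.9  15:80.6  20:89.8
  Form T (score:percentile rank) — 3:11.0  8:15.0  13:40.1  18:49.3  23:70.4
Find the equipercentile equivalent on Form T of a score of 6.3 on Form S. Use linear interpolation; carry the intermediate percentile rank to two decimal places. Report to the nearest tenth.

PR of 6.3 on Form S: 38.6 + (6.3 − 5)/(10 − 5) × (59.9 − 38.6) = 44.14
On Form T, PR 44.14 falls between score 13 (PR 40.1) and 18 (PR 49.3).
Interpolate: 13 + (44.14 − 40.1)/(49.3 − 40.1) × (18 − 13) = 15.2

15.2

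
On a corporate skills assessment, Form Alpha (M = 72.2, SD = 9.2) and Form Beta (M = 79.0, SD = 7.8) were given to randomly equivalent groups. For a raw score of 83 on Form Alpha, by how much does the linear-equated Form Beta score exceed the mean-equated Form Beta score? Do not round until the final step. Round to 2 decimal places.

-1.64

Mean-equated: 83 + (79.0 − 72.2) = 89.80
Linear-equated: (7.8/9.2)(83 − 72.2) + 79.0 = 88.157
Difference = 88.157 − 89.80 = -1.64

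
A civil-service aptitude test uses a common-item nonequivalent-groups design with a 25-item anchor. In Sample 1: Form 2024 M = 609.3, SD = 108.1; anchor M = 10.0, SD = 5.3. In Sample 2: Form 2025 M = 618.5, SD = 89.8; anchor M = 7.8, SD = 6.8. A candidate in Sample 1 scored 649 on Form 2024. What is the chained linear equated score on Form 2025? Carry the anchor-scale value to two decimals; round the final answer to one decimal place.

Form 2024 → anchor (Sample 1): v = (5.3/108.1)(649 − 609.3) + 10.0 = 11.95
anchor → Form 2025 (Sample 2): y = (89.8/6.8)(11.95 − 7.8) + 618.5 = 673.3

673.3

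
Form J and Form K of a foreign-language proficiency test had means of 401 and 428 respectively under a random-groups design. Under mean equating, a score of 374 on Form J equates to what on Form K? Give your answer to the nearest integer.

401

Mean equating: y = x + (M_Y − M_X) = 374 + (428 − 401) = 401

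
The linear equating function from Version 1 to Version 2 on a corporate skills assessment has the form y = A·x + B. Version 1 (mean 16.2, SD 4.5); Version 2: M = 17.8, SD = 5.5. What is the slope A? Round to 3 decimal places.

1.222

A = SD_Y / SD_X = 5.5 / 4.5 = 1.222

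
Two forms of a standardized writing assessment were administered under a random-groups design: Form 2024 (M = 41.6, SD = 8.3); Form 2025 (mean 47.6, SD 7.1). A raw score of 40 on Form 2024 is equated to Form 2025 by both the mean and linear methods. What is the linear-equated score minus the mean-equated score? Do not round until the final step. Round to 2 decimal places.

0.23

Mean-equated: 40 + (47.6 − 41.6) = 46.00
Linear-equated: (7.1/8.3)(40 − 41.6) + 47.6 = 46.231
Difference = 46.231 − 46.00 = 0.23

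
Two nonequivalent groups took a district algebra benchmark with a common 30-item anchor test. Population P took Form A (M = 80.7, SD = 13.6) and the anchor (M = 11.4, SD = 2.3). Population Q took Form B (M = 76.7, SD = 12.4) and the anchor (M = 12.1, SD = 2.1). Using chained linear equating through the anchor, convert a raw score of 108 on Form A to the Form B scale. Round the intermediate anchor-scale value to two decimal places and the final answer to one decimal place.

99.8

Form A → anchor (Population P): v = (2.3/13.6)(108 − 80.7) + 11.4 = 16.02
anchor → Form B (Population Q): y = (12.4/2.1)(16.02 − 12.1) + 76.7 = 99.8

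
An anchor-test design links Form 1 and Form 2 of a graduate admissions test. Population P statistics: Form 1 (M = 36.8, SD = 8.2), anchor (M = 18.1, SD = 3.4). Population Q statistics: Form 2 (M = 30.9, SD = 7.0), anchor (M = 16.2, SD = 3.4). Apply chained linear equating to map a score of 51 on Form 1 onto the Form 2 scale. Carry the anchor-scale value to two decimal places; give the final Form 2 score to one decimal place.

Form 1 → anchor (Population P): v = (3.4/8.2)(51 − 36.8) + 18.1 = 23.99
anchor → Form 2 (Population Q): y = (7.0/3.4)(23.99 − 16.2) + 30.9 = 46.9

46.9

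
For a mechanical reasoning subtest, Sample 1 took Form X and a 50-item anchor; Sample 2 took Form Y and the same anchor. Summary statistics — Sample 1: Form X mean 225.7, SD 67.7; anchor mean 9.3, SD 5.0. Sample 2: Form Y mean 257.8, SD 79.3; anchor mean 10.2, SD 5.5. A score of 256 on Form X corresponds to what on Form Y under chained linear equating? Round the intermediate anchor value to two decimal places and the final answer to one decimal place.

Form X → anchor (Sample 1): v = (5.0/67.7)(256 − 225.7) + 9.3 = 11.54
anchor → Form Y (Sample 2): y = (79.3/5.5)(11.54 − 10.2) + 257.8 = 277.1

277.1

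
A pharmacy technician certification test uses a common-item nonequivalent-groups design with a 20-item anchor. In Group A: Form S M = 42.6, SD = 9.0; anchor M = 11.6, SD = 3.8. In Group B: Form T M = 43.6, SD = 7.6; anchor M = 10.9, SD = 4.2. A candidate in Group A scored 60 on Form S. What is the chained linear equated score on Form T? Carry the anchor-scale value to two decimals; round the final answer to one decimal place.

58.2

Form S → anchor (Group A): v = (3.8/9.0)(60 − 42.6) + 11.6 = 18.95
anchor → Form T (Group B): y = (7.6/4.2)(18.95 − 10.9) + 43.6 = 58.2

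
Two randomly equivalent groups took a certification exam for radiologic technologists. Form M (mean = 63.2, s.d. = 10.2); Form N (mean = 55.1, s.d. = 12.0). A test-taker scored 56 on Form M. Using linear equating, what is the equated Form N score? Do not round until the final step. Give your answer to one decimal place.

Linear equating: y = (SD_Y/SD_X)(x − M_X) + M_Y
y = (12.0/10.2)(56 − 63.2) + 55.1
y = 1.176471 × -7.2 + 55.1 = -8.4706 + 55.1 = 46.6

46.6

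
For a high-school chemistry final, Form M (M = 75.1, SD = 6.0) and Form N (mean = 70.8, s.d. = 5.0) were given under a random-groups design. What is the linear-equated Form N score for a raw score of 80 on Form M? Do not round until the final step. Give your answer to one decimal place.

Linear equating: y = (SD_Y/SD_X)(x − M_X) + M_Y
y = (5.0/6.0)(80 − 75.1) + 70.8
y = 0.833333 × 4.9 + 70.8 = 4.0833 + 70.8 = 74.9

74.9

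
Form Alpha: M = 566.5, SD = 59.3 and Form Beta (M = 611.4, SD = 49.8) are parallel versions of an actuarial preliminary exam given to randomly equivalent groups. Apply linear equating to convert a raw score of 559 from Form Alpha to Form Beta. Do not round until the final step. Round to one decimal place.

605.1

Linear equating: y = (SD_Y/SD_X)(x − M_X) + M_Y
y = (49.8/59.3)(559 − 566.5) + 611.4
y = 0.839798 × -7.5 + 611.4 = -6.2985 + 611.4 = 605.1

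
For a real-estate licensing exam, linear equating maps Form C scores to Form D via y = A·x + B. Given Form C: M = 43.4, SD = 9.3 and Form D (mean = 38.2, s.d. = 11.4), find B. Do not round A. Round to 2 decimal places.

A = SD_Y / SD_X = 11.4 / 9.3 = 1.225806
B = M_Y − A·M_X = 38.2 − 1.225806 × 43.4 = -15.00

-15.00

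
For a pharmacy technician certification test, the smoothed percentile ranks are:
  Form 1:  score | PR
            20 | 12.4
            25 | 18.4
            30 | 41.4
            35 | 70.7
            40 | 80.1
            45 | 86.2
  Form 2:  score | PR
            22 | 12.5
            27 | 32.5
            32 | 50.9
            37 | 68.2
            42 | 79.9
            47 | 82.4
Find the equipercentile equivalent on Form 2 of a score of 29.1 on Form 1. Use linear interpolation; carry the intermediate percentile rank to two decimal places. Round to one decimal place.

28.3

PR of 29.1 on Form 1: 18.4 + (29.1 − 25)/(30 − 25) × (41.4 − 18.4) = 37.26
On Form 2, PR 37.26 falls between score 27 (PR 32.5) and 32 (PR 50.9).
Interpolate: 27 + (37.26 − 32.5)/(50.9 − 32.5) × (32 − 27) = 28.3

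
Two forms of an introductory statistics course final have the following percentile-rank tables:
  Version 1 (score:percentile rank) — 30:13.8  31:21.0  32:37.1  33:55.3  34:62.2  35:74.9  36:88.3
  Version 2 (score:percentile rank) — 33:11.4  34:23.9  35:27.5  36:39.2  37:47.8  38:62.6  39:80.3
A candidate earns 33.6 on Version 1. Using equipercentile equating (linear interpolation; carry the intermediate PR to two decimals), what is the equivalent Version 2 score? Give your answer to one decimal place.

PR of 33.6 on Version 1: 55.3 + (33.6 − 33)/(34 − 33) × (62.2 − 55.3) = 59.44
On Version 2, PR 59.44 falls between score 37 (PR 47.8) and 38 (PR 62.6).
Interpolate: 37 + (59.44 − 47.8)/(62.6 − 47.8) × (38 − 37) = 37.8

37.8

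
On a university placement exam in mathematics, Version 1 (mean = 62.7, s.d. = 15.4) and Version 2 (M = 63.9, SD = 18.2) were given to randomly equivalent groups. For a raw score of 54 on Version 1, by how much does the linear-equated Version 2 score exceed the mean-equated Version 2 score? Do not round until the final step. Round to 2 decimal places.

Mean-equated: 54 + (63.9 − 62.7) = 55.20
Linear-equated: (18.2/15.4)(54 − 62.7) + 63.9 = 53.618
Difference = 53.618 − 55.20 = -1.58

-1.58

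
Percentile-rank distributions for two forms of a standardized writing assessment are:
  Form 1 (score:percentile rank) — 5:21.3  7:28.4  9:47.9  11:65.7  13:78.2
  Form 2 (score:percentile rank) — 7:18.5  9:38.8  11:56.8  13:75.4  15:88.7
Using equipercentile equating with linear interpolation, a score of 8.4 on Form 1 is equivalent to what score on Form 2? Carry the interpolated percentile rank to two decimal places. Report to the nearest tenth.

PR of 8.4 on Form 1: 28.4 + (8.4 − 7)/(9 − 7) × (47.9 − 28.4) = 42.05
On Form 2, PR 42.05 falls between score 9 (PR 38.8) and 11 (PR 56.8).
Interpolate: 9 + (42.05 − 38.8)/(56.8 − 38.8) × (11 − 9) = 9.4

9.4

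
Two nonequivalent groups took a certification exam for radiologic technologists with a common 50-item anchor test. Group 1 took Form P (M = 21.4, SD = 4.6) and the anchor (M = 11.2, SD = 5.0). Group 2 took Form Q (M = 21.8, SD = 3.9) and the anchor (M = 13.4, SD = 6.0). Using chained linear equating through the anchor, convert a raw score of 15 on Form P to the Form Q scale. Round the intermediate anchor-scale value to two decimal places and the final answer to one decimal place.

Form P → anchor (Group 1): v = (5.0/4.6)(15 − 21.4) + 11.2 = 4.24
anchor → Form Q (Group 2): y = (3.9/6.0)(4.24 − 13.4) + 21.8 = 15.8

15.8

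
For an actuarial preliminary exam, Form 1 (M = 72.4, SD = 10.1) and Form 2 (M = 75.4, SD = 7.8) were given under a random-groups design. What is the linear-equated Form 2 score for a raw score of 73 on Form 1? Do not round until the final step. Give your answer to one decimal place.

Linear equating: y = (SD_Y/SD_X)(x − M_X) + M_Y
y = (7.8/10.1)(73 − 72.4) + 75.4
y = 0.772277 × 0.6 + 75.4 = 0.4634 + 75.4 = 75.9

75.9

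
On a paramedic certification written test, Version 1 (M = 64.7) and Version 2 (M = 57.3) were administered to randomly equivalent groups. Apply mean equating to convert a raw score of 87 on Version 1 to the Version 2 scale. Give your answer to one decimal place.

Mean equating: y = x + (M_Y − M_X) = 87 + (57.3 − 64.7) = 79.6

79.6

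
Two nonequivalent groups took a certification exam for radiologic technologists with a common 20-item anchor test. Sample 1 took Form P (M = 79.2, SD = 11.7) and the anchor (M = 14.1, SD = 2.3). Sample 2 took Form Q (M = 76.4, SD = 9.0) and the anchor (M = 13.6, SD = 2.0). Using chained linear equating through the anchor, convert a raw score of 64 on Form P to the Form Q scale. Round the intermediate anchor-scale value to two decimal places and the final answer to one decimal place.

Form P → anchor (Sample 1): v = (2.3/11.7)(64 − 79.2) + 14.1 = 11.11
anchor → Form Q (Sample 2): y = (9.0/2.0)(11.11 − 13.6) + 76.4 = 65.2

65.2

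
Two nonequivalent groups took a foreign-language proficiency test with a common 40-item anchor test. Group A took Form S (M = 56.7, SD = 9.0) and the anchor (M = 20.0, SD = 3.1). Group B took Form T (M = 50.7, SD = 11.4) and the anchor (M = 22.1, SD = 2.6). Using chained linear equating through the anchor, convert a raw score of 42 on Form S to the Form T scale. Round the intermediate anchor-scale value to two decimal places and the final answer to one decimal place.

19.3

Form S → anchor (Group A): v = (3.1/9.0)(42 − 56.7) + 20.0 = 14.94
anchor → Form T (Group B): y = (11.4/2.6)(14.94 − 22.1) + 50.7 = 19.3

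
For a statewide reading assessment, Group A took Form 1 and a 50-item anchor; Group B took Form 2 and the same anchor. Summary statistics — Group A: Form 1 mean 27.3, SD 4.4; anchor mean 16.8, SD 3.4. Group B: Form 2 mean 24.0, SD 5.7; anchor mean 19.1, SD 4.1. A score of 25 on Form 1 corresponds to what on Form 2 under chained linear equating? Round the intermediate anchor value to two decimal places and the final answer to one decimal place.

18.3

Form 1 → anchor (Group A): v = (3.4/4.4)(25 − 27.3) + 16.8 = 15.02
anchor → Form 2 (Group B): y = (5.7/4.1)(15.02 − 19.1) + 24.0 = 18.3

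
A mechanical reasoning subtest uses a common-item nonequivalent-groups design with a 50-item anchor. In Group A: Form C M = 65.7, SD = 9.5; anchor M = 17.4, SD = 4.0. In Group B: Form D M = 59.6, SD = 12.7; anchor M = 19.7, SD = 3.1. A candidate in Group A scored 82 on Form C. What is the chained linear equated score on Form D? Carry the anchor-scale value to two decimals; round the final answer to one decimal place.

Form C → anchor (Group A): v = (4.0/9.5)(82 − 65.7) + 17.4 = 24.26
anchor → Form D (Group B): y = (12.7/3.1)(24.26 − 19.7) + 59.6 = 78.3

78.3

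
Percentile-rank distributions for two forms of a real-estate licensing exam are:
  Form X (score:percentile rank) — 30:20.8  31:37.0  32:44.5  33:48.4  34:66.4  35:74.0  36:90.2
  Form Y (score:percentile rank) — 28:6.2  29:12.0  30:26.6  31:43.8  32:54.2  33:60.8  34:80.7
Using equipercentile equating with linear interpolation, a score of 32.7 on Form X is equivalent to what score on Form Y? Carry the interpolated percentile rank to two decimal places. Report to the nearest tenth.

31.3

PR of 32.7 on Form X: 44.5 + (32.7 − 32)/(33 − 32) × (48.4 − 44.5) = 47.23
On Form Y, PR 47.23 falls between score 31 (PR 43.8) and 32 (PR 54.2).
Interpolate: 31 + (47.23 − 43.8)/(54.2 − 43.8) × (32 − 31) = 31.3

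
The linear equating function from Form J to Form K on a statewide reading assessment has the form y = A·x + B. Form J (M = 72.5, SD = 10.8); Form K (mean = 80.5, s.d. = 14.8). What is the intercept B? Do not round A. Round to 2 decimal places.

-18.85

A = SD_Y / SD_X = 14.8 / 10.8 = 1.370370
B = M_Y − A·M_X = 80.5 − 1.370370 × 72.5 = -18.85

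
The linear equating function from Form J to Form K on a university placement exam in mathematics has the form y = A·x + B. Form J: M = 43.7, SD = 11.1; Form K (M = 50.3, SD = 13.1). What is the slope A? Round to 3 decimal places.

A = SD_Y / SD_X = 13.1 / 11.1 = 1.180

1.180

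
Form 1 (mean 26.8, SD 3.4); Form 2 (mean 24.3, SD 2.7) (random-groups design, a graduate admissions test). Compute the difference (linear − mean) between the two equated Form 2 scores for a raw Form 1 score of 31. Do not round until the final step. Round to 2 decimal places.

-0.86

Mean-equated: 31 + (24.3 − 26.8) = 28.50
Linear-equated: (2.7/3.4)(31 − 26.8) + 24.3 = 27.635
Difference = 27.635 − 28.50 = -0.86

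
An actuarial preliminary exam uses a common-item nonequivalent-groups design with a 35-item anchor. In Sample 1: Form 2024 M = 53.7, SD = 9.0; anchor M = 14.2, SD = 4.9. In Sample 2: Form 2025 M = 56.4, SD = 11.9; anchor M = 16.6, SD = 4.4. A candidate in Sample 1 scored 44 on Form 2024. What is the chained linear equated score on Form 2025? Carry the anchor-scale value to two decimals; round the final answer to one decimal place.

35.6

Form 2024 → anchor (Sample 1): v = (4.9/9.0)(44 − 53.7) + 14.2 = 8.92
anchor → Form 2025 (Sample 2): y = (11.9/4.4)(8.92 − 16.6) + 56.4 = 35.6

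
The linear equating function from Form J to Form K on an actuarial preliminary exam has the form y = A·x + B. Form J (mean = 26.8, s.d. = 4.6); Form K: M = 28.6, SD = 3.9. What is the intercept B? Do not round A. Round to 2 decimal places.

5.88

A = SD_Y / SD_X = 3.9 / 4.6 = 0.847826
B = M_Y − A·M_X = 28.6 − 0.847826 × 26.8 = 5.88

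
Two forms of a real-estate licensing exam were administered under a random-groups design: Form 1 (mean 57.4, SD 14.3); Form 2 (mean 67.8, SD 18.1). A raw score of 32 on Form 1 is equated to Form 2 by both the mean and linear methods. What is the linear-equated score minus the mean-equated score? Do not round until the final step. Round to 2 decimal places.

-6.75

Mean-equated: 32 + (67.8 − 57.4) = 42.40
Linear-equated: (18.1/14.3)(32 − 57.4) + 67.8 = 35.650
Difference = 35.650 − 42.40 = -6.75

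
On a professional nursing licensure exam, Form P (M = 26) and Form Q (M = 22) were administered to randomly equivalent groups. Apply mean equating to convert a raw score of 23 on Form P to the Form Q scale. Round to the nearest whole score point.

19

Mean equating: y = x + (M_Y − M_X) = 23 + (22 − 26) = 19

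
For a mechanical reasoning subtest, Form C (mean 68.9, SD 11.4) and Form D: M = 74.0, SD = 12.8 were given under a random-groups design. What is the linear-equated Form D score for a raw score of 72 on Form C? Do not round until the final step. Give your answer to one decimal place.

77.5

Linear equating: y = (SD_Y/SD_X)(x − M_X) + M_Y
y = (12.8/11.4)(72 − 68.9) + 74.0
y = 1.122807 × 3.1 + 74.0 = 3.4807 + 74.0 = 77.5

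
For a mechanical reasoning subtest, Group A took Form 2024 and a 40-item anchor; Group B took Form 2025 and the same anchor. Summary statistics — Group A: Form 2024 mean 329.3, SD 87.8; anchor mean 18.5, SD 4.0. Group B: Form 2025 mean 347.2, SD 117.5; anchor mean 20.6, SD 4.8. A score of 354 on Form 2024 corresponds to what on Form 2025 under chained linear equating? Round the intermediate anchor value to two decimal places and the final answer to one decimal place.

323.5

Form 2024 → anchor (Group A): v = (4.0/87.8)(354 − 329.3) + 18.5 = 19.63
anchor → Form 2025 (Group B): y = (117.5/4.8)(19.63 − 20.6) + 347.2 = 323.5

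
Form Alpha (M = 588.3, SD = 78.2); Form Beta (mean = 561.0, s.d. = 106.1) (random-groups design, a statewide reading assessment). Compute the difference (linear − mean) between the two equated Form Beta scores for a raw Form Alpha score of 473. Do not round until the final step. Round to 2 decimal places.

Mean-equated: 473 + (561.0 − 588.3) = 445.70
Linear-equated: (106.1/78.2)(473 − 588.3) + 561.0 = 404.564
Difference = 404.564 − 445.70 = -41.14

-41.14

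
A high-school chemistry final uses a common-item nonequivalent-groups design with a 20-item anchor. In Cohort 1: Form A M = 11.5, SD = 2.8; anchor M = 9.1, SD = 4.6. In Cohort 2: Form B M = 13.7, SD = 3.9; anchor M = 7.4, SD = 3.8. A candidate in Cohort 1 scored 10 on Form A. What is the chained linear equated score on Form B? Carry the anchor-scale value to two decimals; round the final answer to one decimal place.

Form A → anchor (Cohort 1): v = (4.6/2.8)(10 − 11.5) + 9.1 = 6.64
anchor → Form B (Cohort 2): y = (3.9/3.8)(6.64 − 7.4) + 13.7 = 12.9

12.9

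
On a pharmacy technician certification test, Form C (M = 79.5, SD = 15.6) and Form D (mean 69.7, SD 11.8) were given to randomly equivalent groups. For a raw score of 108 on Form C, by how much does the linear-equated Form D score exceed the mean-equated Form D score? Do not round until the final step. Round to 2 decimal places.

-6.94

Mean-equated: 108 + (69.7 − 79.5) = 98.20
Linear-equated: (11.8/15.6)(108 − 79.5) + 69.7 = 91.258
Difference = 91.258 − 98.20 = -6.94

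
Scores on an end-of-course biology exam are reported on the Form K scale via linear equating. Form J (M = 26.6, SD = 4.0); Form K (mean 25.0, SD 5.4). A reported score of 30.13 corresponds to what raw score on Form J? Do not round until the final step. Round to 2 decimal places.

Invert y = (SD_Y/SD_X)(x − M_X) + M_Y:
x = (SD_X/SD_Y)(y − M_Y) + M_X = (4.0/5.4)(30.13 − 25.0) + 26.6
x = 0.740741 × 5.130 + 26.6 = 30.40

30.40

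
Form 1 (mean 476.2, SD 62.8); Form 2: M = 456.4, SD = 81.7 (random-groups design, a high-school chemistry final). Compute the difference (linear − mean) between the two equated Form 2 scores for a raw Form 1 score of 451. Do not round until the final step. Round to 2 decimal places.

Mean-equated: 451 + (456.4 − 476.2) = 431.20
Linear-equated: (81.7/62.8)(451 − 476.2) + 456.4 = 423.616
Difference = 423.616 − 431.20 = -7.58

-7.58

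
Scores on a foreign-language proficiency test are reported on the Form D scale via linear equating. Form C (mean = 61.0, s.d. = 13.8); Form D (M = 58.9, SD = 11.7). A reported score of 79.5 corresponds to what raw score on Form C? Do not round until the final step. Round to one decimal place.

85.3

Invert y = (SD_Y/SD_X)(x − M_X) + M_Y:
x = (SD_X/SD_Y)(y − M_Y) + M_X = (13.8/11.7)(79.5 − 58.9) + 61.0
x = 1.179487 × 20.600 + 61.0 = 85.3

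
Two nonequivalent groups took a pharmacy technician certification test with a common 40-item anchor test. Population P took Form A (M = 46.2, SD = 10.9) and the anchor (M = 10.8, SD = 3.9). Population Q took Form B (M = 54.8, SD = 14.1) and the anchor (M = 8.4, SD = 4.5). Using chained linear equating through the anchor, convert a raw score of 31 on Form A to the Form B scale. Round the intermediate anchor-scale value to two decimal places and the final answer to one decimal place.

45.3

Form A → anchor (Population P): v = (3.9/10.9)(31 − 46.2) + 10.8 = 5.36
anchor → Form B (Population Q): y = (14.1/4.5)(5.36 − 8.4) + 54.8 = 45.3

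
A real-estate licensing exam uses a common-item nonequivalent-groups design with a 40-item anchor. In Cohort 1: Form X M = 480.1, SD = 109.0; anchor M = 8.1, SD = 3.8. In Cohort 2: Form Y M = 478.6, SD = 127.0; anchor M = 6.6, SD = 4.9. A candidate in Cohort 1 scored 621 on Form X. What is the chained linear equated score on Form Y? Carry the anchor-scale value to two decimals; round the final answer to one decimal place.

Form X → anchor (Cohort 1): v = (3.8/109.0)(621 − 480.1) + 8.1 = 13.01
anchor → Form Y (Cohort 2): y = (127.0/4.9)(13.01 − 6.6) + 478.6 = 644.7

644.7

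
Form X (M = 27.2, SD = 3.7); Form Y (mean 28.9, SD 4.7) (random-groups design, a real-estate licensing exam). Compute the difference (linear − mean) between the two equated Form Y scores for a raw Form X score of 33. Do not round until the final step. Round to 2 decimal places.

1.57

Mean-equated: 33 + (28.9 − 27.2) = 34.70
Linear-equated: (4.7/3.7)(33 − 27.2) + 28.9 = 36.268
Difference = 36.268 − 34.70 = 1.57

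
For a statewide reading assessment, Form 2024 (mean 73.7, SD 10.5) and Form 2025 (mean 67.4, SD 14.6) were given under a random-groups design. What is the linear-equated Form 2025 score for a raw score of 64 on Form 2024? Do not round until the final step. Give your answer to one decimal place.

53.9

Linear equating: y = (SD_Y/SD_X)(x − M_X) + M_Y
y = (14.6/10.5)(64 − 73.7) + 67.4
y = 1.390476 × -9.7 + 67.4 = -13.4876 + 67.4 = 53.9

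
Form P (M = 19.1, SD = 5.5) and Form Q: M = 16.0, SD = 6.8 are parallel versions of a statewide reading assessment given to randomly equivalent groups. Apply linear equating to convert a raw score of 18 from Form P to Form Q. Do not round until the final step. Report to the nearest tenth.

Linear equating: y = (SD_Y/SD_X)(x − M_X) + M_Y
y = (6.8/5.5)(18 − 19.1) + 16.0
y = 1.236364 × -1.1 + 16.0 = -1.3600 + 16.0 = 14.6

14.6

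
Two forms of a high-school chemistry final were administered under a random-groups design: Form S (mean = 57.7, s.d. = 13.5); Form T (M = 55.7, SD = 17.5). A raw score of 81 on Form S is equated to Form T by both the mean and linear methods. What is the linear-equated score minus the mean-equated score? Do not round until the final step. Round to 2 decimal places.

Mean-equated: 81 + (55.7 − 57.7) = 79.00
Linear-equated: (17.5/13.5)(81 − 57.7) + 55.7 = 85.904
Difference = 85.904 − 79.00 = 6.90

6.90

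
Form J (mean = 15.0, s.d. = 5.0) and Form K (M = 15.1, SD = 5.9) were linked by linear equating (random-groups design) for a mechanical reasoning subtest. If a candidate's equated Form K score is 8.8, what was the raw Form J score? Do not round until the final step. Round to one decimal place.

9.7

Invert y = (SD_Y/SD_X)(x − M_X) + M_Y:
x = (SD_X/SD_Y)(y − M_Y) + M_X = (5.0/5.9)(8.8 − 15.1) + 15.0
x = 0.847458 × -6.300 + 15.0 = 9.7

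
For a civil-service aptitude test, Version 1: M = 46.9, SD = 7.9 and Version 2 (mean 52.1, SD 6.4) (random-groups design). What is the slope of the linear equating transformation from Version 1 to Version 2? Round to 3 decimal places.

0.810

A = SD_Y / SD_X = 6.4 / 7.9 = 0.810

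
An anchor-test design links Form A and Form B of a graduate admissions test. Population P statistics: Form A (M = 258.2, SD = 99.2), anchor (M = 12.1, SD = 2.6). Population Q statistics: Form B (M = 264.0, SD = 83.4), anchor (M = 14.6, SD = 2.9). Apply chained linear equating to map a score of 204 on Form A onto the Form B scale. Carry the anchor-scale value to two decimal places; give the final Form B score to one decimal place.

Form A → anchor (Population P): v = (2.6/99.2)(204 − 258.2) + 12.1 = 10.68
anchor → Form B (Population Q): y = (83.4/2.9)(10.68 − 14.6) + 264.0 = 151.3

151.3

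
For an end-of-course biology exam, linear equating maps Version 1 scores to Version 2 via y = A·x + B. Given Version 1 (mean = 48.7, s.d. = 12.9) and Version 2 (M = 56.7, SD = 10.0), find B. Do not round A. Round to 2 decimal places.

18.95

A = SD_Y / SD_X = 10.0 / 12.9 = 0.775194
B = M_Y − A·M_X = 56.7 − 0.775194 × 48.7 = 18.95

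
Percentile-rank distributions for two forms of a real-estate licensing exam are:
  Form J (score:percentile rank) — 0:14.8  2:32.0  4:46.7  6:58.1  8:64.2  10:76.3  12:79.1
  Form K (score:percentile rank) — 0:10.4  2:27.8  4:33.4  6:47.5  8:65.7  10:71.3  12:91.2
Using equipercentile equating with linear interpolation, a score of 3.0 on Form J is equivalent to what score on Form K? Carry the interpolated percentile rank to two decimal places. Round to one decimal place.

PR of 3.0 on Form J: 32.0 + (3.0 − 2)/(4 − 2) × (46.7 − 32.0) = 39.35
On Form K, PR 39.35 falls between score 4 (PR 33.4) and 6 (PR 47.5).
Interpolate: 4 + (39.35 − 33.4)/(47.5 − 33.4) × (6 − 4) = 4.8

4.8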